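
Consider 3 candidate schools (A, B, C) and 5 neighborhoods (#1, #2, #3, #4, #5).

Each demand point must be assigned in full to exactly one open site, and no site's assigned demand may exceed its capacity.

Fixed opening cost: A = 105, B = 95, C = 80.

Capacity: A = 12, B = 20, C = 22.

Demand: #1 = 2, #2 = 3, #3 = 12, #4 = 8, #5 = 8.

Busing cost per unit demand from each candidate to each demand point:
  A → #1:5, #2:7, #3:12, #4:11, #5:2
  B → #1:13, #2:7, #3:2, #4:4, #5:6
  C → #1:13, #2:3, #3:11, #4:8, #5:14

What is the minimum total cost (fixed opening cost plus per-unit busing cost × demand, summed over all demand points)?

Open {B, C}; cheapest assignment that respects the capacities:
  B (cap 20, load 20): #3, #5 — cost 12×2 + 8×6 = 72
  C (cap 22, load 13): #1, #2, #4 — cost 2×13 + 3×3 + 8×8 = 99
  Shipping 171, fixed 175 → total 346.
  Any other capacity-feasible assignment to {B, C} ships for at least 171.
Compare {A, B, C}: its best feasible assignment gives total 371.
Compare {A, C}: its best feasible assignment gives total 444.
Every other set of open sites that can feasibly serve all demand totals ≥ 371 even under its best assignment. Minimum: 346.

346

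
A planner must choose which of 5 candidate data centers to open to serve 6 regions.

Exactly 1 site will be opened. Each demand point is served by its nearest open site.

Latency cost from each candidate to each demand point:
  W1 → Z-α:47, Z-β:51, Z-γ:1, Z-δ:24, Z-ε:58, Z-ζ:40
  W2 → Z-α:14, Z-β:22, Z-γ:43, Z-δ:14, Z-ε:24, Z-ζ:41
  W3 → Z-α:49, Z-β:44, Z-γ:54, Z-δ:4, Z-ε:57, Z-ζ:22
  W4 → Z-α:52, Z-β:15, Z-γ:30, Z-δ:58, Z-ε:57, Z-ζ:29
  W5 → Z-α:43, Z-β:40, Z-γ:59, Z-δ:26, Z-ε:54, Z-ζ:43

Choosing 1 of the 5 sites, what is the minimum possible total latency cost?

Open {W2}.
  Z-α→W2 14, Z-β→W2 22, Z-γ→W2 43, Z-δ→W2 14, Z-ε→W2 24, Z-ζ→W2 41  ⇒ total 158.
Compare {W1}: total 221.
Compare {W3}: total 230.
No size-1 selection does better; minimum is 158.

158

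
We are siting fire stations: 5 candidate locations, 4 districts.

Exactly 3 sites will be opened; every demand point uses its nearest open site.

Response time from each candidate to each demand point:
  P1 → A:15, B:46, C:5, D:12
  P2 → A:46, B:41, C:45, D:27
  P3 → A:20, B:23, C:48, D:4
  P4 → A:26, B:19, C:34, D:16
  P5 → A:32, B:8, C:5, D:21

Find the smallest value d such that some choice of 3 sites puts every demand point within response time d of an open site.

Open {P1, P2, P5}.
  Farthest demand point is A at response time 15 (to P1); all others are ≤ 15.
With {P1, P3, P5} the worst case is 15.
With {P1, P4, P5} the worst case is 15.
No size-3 selection achieves below 15.

15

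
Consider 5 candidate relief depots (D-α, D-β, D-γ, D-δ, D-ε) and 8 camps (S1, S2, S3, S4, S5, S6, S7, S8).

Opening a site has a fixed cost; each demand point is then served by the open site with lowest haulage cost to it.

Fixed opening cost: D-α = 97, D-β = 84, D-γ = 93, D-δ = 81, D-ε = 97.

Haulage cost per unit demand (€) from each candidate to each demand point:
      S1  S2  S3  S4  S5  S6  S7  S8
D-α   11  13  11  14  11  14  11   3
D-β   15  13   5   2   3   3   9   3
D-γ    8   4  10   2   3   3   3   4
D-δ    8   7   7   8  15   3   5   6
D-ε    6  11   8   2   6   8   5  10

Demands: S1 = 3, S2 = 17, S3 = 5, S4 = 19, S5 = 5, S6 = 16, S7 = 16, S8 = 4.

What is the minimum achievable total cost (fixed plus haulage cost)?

400

Open {D-γ}: assign each demand point to its cheapest open site.
  S1→D-γ 3×8=24, S2→D-γ 17×4=68, S3→D-γ 5×10=50, S4→D-γ 19×2=38, S5→D-γ 5×3=15, S6→D-γ 16×3=48, S7→D-γ 16×3=48, S8→D-γ 4×4=16
  haulage cost 307, fixed 93 → total 400.
Compare {D-β, D-γ}: haulage cost 278 + fixed 177 = 455.
Compare {D-γ, D-δ}: haulage cost 292 + fixed 174 = 466.
Compare {D-γ, D-ε}: haulage cost 291 + fixed 190 = 481.
All other subsets cost ≥ 455. Minimum total cost: 400.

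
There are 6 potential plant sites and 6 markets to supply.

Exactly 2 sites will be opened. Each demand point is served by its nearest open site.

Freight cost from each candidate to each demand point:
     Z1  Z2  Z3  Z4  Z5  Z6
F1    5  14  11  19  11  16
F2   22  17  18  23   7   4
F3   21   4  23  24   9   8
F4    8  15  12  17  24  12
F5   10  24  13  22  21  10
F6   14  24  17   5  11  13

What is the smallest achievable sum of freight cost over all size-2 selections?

Open {F1, F3}.
  Z1→F1 5, Z2→F3 4, Z3→F1 11, Z4→F1 19, Z5→F3 9, Z6→F3 8  ⇒ total 56.
Compare {F3, F6}: total 57.
Compare {F3, F4}: total 58.
No size-2 selection does better; minimum is 56.

56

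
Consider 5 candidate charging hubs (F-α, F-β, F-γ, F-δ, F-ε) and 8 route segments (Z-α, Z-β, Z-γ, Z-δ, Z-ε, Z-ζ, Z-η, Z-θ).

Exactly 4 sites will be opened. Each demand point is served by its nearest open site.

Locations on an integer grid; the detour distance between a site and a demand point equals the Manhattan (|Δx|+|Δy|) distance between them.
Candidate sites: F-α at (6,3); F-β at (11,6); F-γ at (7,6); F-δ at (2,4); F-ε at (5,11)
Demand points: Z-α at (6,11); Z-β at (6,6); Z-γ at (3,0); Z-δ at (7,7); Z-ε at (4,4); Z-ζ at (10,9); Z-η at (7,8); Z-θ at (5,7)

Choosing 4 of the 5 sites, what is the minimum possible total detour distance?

Open {F-β, F-γ, F-δ, F-ε}.
  Z-α→F-ε 1, Z-β→F-γ 1, Z-γ→F-δ 5, Z-δ→F-γ 1, Z-ε→F-δ 2, Z-ζ→F-β 4, Z-η→F-γ 2, Z-θ→F-γ 3  ⇒ total 19.
Compare {F-α, F-β, F-γ, F-ε}: total 21.
Compare {F-α, F-γ, F-δ, F-ε}: total 21.
No size-4 selection does better; minimum is 19.

19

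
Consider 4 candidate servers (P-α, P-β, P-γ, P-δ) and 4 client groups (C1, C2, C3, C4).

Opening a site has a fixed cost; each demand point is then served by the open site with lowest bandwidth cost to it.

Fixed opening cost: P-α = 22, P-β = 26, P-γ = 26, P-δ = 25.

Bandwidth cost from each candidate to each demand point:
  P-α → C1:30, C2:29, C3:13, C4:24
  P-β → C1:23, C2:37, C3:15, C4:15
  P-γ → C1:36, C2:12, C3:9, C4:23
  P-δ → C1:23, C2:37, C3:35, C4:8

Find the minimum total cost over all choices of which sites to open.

Open {P-γ, P-δ}: assign each demand point to its cheapest open site.
  C1→P-δ 23, C2→P-γ 12, C3→P-γ 9, C4→P-δ 8
  bandwidth cost 52, fixed 51 → total 103.
Compare {P-γ}: bandwidth cost 80 + fixed 26 = 106.
Compare {P-β, P-γ}: bandwidth cost 59 + fixed 52 = 111.
Compare {P-β}: bandwidth cost 90 + fixed 26 = 116.
All other subsets cost ≥ 106. Minimum total cost: 103.

103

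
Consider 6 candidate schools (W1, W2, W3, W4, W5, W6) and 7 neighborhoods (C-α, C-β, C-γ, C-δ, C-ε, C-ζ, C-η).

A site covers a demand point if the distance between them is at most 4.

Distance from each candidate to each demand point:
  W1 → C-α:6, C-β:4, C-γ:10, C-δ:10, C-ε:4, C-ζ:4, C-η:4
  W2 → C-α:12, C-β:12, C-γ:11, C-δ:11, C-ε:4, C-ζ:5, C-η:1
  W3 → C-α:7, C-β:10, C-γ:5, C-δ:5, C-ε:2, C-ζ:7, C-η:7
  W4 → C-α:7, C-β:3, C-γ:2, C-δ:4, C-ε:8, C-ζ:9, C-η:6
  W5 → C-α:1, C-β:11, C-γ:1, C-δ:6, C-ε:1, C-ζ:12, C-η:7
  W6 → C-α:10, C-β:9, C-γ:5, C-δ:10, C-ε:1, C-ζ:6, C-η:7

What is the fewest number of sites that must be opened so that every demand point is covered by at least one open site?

3

Coverage sets (demand points within 4 of each site):
  W1: {C-β, C-ε, C-ζ, C-η}
  W2: {C-ε, C-η}
  W3: {C-ε}
  W4: {C-β, C-γ, C-δ}
  W5: {C-α, C-γ, C-ε}
  W6: {C-ε}
No 2 sites suffice: every size-2 union leaves at least one demand point uncovered.
But {W1, W4, W5} covers everything, so the minimum is 3.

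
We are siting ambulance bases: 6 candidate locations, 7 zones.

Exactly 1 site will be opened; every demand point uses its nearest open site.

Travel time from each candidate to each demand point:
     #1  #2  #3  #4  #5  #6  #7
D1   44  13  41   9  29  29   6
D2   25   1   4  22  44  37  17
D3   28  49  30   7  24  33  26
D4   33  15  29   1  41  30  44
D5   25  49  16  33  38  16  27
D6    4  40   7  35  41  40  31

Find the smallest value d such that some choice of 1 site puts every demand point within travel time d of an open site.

41

Open {D6}.
  Farthest demand point is #5 at travel time 41 (to D6); all others are ≤ 41.
With {D1} the worst case is 44.
With {D2} the worst case is 44.
No size-1 selection achieves below 41.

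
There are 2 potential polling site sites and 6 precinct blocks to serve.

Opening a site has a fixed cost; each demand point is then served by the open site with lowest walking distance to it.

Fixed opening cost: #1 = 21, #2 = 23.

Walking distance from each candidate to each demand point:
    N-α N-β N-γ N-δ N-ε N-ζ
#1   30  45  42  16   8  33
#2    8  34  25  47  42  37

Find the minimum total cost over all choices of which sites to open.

Open {#1, #2}: assign each demand point to its cheapest open site.
  N-α→#2 8, N-β→#2 34, N-γ→#2 25, N-δ→#1 16, N-ε→#1 8, N-ζ→#1 33
  walking distance 124, fixed 44 → total 168.
Compare {#1}: walking distance 174 + fixed 21 = 195.
Compare {#2}: walking distance 193 + fixed 23 = 216.

168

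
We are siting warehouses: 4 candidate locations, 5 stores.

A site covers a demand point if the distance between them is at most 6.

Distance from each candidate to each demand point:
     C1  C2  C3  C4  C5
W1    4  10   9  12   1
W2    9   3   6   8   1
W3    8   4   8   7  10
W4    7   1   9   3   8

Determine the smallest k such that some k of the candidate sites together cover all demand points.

Coverage sets (demand points within 6 of each site):
  W1: {C1, C5}
  W2: {C2, C3, C5}
  W3: {C2}
  W4: {C2, C4}
No 2 sites suffice: every size-2 union leaves at least one demand point uncovered.
But {W1, W2, W4} covers everything, so the minimum is 3.

3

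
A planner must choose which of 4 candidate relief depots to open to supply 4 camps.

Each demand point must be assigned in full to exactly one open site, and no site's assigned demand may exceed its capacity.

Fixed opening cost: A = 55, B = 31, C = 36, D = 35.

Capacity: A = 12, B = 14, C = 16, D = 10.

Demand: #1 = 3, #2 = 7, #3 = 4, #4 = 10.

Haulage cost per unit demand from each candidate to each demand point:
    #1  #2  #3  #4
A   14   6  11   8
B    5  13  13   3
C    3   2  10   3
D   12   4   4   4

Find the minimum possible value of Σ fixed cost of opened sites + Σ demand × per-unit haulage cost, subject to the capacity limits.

160

Open {B, C}; cheapest assignment that respects the capacities:
  B (cap 14, load 10): #4 — cost 10×3 = 30
  C (cap 16, load 14): #1, #2, #3 — cost 3×3 + 7×2 + 4×10 = 63
  Shipping 93, fixed 67 → total 160.
  Any other capacity-feasible assignment to {B, C} ships for at least 93.
Compare {B, C, D}: its best feasible assignment gives total 171.
Compare {C, D}: its best feasible assignment gives total 174.
Every other set of open sites that can feasibly serve all demand totals ≥ 171 even under its best assignment. Minimum: 160.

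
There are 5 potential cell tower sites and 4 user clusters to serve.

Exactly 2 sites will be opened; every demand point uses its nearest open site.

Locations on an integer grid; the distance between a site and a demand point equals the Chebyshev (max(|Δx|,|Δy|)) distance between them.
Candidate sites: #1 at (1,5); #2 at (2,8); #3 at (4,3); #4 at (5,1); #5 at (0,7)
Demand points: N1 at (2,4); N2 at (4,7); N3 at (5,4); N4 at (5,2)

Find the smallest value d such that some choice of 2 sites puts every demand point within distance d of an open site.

2

Open {#2, #3}.
  Farthest demand point is N1 at distance 2 (to #3); all others are ≤ 2.
With {#1, #3} the worst case is 3.
With {#1, #4} the worst case is 3.
No size-2 selection achieves below 2.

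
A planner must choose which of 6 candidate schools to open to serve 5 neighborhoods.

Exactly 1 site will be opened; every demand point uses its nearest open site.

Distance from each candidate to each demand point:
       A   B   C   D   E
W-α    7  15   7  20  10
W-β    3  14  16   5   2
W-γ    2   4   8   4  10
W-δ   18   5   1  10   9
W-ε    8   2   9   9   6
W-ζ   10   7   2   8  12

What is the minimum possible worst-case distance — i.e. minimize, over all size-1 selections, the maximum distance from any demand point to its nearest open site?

Open {W-ε}.
  Farthest demand point is C at distance 9 (to W-ε); all others are ≤ 9.
With {W-γ} the worst case is 10.
With {W-ζ} the worst case is 12.
No size-1 selection achieves below 9.

9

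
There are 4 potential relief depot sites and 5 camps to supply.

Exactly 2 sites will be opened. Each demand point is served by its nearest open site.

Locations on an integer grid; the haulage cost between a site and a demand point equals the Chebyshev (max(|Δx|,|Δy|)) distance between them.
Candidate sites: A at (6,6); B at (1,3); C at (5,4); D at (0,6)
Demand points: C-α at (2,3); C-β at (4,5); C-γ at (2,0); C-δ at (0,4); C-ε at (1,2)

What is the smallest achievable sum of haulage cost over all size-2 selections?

7

Open {B, C}.
  C-α→B 1, C-β→C 1, C-γ→B 3, C-δ→B 1, C-ε→B 1  ⇒ total 7.
Compare {A, B}: total 8.
Compare {B, D}: total 9.
No size-2 selection does better; minimum is 7.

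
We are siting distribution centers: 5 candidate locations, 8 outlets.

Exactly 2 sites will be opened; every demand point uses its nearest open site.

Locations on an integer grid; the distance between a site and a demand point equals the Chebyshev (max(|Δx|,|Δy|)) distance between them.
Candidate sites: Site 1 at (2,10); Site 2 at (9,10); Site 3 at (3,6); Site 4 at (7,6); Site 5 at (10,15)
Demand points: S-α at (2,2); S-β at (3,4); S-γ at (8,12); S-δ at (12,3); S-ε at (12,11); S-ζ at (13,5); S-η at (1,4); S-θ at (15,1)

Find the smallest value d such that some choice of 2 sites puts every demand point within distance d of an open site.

Open {Site 1, Site 4}.
  Farthest demand point is S-θ at distance 8 (to Site 4); all others are ≤ 8.
With {Site 2, Site 4} the worst case is 8.
With {Site 3, Site 4} the worst case is 8.
No size-2 selection achieves below 8.

8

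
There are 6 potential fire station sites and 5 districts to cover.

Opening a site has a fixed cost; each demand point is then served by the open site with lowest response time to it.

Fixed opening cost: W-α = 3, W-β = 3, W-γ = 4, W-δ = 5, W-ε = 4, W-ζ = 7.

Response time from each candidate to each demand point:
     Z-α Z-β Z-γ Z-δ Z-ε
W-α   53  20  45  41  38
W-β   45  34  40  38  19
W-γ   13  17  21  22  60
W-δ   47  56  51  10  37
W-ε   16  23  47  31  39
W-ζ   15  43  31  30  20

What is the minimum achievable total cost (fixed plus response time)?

92

Open {W-β, W-γ, W-δ}: assign each demand point to its cheapest open site.
  Z-α→W-γ 13, Z-β→W-γ 17, Z-γ→W-γ 21, Z-δ→W-δ 10, Z-ε→W-β 19
  response time 80, fixed 12 → total 92.
Compare {W-α, W-β, W-γ, W-δ}: response time 80 + fixed 15 = 95.
Compare {W-β, W-γ, W-δ, W-ε}: response time 80 + fixed 16 = 96.
Compare {W-γ, W-δ, W-ζ}: response time 81 + fixed 16 = 97.
All other subsets cost ≥ 95. Minimum total cost: 92.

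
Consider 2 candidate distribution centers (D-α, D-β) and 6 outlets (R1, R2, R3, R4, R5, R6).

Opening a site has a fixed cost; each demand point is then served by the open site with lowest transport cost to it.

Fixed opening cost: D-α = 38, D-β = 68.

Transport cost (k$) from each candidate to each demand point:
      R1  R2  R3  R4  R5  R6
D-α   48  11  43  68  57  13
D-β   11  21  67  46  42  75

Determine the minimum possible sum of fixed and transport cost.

272

Open {D-α, D-β}: assign each demand point to its cheapest open site.
  R1→D-β 11, R2→D-α 11, R3→D-α 43, R4→D-β 46, R5→D-β 42, R6→D-α 13
  transport cost 166, fixed 106 → total 272.
Compare {D-α}: transport cost 240 + fixed 38 = 278.
Compare {D-β}: transport cost 262 + fixed 68 = 330.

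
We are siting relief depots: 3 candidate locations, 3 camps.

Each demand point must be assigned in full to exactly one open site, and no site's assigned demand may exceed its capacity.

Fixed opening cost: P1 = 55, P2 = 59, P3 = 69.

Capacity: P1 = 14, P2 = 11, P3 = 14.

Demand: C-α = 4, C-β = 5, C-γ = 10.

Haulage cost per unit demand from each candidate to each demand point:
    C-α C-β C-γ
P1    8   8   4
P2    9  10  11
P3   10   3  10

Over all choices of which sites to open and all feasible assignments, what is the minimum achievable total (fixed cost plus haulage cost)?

211

Open {P1, P3}; cheapest assignment that respects the capacities:
  P1 (cap 14, load 14): C-α, C-γ — cost 4×8 + 10×4 = 72
  P3 (cap 14, load 5): C-β — cost 5×3 = 15
  Shipping 87, fixed 124 → total 211.
  Any other capacity-feasible assignment to {P1, P3} ships for at least 87.
Compare {P1, P2}: its best feasible assignment gives total 236.
Compare {P1, P2, P3}: its best feasible assignment gives total 270.
Every other set of open sites that can feasibly serve all demand totals ≥ 236 even under its best assignment. Minimum: 211.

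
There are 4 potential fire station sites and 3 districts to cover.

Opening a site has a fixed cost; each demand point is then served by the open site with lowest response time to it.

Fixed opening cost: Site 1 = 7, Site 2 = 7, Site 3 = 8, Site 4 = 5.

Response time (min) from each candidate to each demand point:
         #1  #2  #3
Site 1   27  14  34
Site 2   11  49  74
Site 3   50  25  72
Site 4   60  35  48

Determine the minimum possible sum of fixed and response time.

73

Open {Site 1, Site 2}: assign each demand point to its cheapest open site.
  #1→Site 2 11, #2→Site 1 14, #3→Site 1 34
  response time 59, fixed 14 → total 73.
Compare {Site 1, Site 2, Site 4}: response time 59 + fixed 19 = 78.
Compare {Site 1, Site 2, Site 3}: response time 59 + fixed 22 = 81.
Compare {Site 1}: response time 75 + fixed 7 = 82.
All other subsets cost ≥ 78. Minimum total cost: 73.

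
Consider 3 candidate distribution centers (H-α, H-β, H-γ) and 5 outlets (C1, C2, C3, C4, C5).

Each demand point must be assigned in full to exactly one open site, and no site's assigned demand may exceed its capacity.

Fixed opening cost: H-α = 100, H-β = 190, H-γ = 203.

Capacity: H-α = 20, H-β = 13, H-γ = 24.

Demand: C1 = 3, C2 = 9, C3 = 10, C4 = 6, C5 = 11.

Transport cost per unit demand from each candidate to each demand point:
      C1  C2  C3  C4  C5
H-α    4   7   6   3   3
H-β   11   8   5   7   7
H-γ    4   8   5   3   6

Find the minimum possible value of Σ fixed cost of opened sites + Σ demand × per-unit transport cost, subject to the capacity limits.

Open {H-α, H-γ}; cheapest assignment that respects the capacities:
  H-α (cap 20, load 20): C2, C5 — cost 9×7 + 11×3 = 96
  H-γ (cap 24, load 19): C1, C3, C4 — cost 3×4 + 10×5 + 6×3 = 80
  Shipping 176, fixed 303 → total 479.
  Any other capacity-feasible assignment to {H-α, H-γ} ships for at least 176.
Compare {H-α, H-β, H-γ}: its best feasible assignment gives total 669.
Every other set of open sites that can feasibly serve all demand totals ≥ 669 even under its best assignment. Minimum: 479.

479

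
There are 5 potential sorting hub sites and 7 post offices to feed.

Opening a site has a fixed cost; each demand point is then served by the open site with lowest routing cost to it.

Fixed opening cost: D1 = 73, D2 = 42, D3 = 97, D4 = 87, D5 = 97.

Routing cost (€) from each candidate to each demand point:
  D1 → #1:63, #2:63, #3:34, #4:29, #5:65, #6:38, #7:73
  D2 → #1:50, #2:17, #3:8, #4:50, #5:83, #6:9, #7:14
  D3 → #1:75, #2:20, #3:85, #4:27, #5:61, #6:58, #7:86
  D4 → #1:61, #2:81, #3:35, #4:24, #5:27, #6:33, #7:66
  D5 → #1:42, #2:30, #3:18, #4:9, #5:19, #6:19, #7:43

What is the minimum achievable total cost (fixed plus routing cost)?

257

Open {D2, D5}: assign each demand point to its cheapest open site.
  #1→D5 42, #2→D2 17, #3→D2 8, #4→D5 9, #5→D5 19, #6→D2 9, #7→D2 14
  routing cost 118, fixed 139 → total 257.
Compare {D2}: routing cost 231 + fixed 42 = 273.
Compare {D5}: routing cost 180 + fixed 97 = 277.
Compare {D2, D4}: routing cost 149 + fixed 129 = 278.
All other subsets cost ≥ 273. Minimum total cost: 257.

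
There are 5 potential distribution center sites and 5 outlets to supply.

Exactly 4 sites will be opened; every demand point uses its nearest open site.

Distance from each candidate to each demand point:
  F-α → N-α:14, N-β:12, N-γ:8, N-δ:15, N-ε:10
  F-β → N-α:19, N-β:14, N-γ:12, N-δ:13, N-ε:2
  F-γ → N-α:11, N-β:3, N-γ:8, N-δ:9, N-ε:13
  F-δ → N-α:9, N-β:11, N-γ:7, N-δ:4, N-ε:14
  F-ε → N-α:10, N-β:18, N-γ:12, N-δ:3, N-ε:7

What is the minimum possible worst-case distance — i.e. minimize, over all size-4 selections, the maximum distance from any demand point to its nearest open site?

Open {F-α, F-β, F-γ, F-δ}.
  Farthest demand point is N-α at distance 9 (to F-δ); all others are ≤ 9.
With {F-α, F-γ, F-δ, F-ε} the worst case is 9.
With {F-β, F-γ, F-δ, F-ε} the worst case is 9.
No size-4 selection achieves below 9.

9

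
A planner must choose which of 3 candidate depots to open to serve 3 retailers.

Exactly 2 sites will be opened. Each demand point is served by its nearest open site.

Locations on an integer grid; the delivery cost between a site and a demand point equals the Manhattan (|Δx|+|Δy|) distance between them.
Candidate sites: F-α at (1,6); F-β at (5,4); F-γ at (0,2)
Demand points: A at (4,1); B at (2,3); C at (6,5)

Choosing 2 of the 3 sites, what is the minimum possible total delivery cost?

9

Open {F-β, F-γ}.
  A→F-β 4, B→F-γ 3, C→F-β 2  ⇒ total 9.
Compare {F-α, F-β}: total 10.
Compare {F-α, F-γ}: total 14.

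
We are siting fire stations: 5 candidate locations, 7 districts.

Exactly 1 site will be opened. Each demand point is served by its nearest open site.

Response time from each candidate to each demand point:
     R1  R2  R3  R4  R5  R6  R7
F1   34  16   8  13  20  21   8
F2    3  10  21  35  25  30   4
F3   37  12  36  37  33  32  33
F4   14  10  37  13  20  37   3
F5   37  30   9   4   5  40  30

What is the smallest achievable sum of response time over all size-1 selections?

120

Open {F1}.
  R1→F1 34, R2→F1 16, R3→F1 8, R4→F1 13, R5→F1 20, R6→F1 21, R7→F1 8  ⇒ total 120.
Compare {F2}: total 128.
Compare {F4}: total 134.
No size-1 selection does better; minimum is 120.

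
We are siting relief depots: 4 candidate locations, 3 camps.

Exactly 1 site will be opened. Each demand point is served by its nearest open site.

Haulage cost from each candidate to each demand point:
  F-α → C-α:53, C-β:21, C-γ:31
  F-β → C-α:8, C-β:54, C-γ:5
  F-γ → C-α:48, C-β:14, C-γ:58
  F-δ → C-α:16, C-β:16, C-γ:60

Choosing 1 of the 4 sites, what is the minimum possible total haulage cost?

Open {F-β}.
  C-α→F-β 8, C-β→F-β 54, C-γ→F-β 5  ⇒ total 67.
Compare {F-δ}: total 92.
Compare {F-α}: total 105.
No size-1 selection does better; minimum is 67.

67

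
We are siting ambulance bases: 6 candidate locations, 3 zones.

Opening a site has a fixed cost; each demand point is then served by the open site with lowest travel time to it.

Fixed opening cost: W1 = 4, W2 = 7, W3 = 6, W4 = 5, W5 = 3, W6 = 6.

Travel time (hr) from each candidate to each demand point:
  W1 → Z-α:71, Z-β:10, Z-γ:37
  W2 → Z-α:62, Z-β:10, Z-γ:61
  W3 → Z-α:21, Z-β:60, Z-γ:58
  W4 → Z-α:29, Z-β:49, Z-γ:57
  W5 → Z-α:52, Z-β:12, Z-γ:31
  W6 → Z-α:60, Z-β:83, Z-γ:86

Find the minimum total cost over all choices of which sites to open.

73

Open {W3, W5}: assign each demand point to its cheapest open site.
  Z-α→W3 21, Z-β→W5 12, Z-γ→W5 31
  travel time 64, fixed 9 → total 73.
Compare {W1, W3, W5}: travel time 62 + fixed 13 = 75.
Compare {W1, W3}: travel time 68 + fixed 10 = 78.
Compare {W2, W3, W5}: travel time 62 + fixed 16 = 78.
All other subsets cost ≥ 75. Minimum total cost: 73.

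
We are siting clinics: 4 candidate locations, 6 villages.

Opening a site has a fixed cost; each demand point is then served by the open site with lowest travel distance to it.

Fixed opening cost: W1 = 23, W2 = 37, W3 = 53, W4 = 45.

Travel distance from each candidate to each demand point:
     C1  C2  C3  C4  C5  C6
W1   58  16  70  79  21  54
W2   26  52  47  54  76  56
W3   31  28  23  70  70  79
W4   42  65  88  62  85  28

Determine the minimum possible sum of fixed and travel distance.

Open {W1, W2}: assign each demand point to its cheapest open site.
  C1→W2 26, C2→W1 16, C3→W2 47, C4→W2 54, C5→W1 21, C6→W1 54
  travel distance 218, fixed 60 → total 278.
Compare {W1, W3}: travel distance 215 + fixed 76 = 291.
Compare {W1, W2, W4}: travel distance 192 + fixed 105 = 297.
Compare {W1, W3, W4}: travel distance 181 + fixed 121 = 302.
All other subsets cost ≥ 291. Minimum total cost: 278.

278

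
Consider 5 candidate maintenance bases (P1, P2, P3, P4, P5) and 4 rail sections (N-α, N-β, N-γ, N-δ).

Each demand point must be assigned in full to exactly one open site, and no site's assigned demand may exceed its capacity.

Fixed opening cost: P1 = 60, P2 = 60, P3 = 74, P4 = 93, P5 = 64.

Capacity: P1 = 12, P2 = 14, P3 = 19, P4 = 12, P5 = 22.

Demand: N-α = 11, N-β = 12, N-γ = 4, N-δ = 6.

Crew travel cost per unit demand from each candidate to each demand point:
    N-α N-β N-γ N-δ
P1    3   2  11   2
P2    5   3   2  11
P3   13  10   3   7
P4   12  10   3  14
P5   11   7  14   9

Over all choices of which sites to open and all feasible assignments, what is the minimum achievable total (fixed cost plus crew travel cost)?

Open {P1, P2, P3}; cheapest assignment that respects the capacities:
  P1 (cap 12, load 11): N-α — cost 11×3 = 33
  P2 (cap 14, load 12): N-β — cost 12×3 = 36
  P3 (cap 19, load 10): N-γ, N-δ — cost 4×3 + 6×7 = 54
  Shipping 123, fixed 194 → total 317.
  Any other capacity-feasible assignment to {P1, P2, P3} ships for at least 123.
Compare {P1, P5}: its best feasible assignment gives total 351.
Compare {P1, P2, P5}: its best feasible assignment gives total 363.
Every other set of open sites that can feasibly serve all demand totals ≥ 351 even under its best assignment. Minimum: 317.

317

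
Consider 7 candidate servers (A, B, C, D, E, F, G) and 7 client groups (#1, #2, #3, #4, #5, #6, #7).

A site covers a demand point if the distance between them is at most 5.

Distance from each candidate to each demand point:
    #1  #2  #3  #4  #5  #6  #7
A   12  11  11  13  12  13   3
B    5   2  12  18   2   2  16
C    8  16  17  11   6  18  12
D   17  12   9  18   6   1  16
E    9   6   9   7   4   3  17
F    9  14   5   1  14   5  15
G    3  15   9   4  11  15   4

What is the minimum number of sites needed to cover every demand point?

3

Coverage sets (demand points within 5 of each site):
  A: {#7}
  B: {#1, #2, #5, #6}
  C: {}
  D: {#6}
  E: {#5, #6}
  F: {#3, #4, #6}
  G: {#1, #4, #7}
No 2 sites suffice: every size-2 union leaves at least one demand point uncovered.
But {A, B, F} covers everything, so the minimum is 3.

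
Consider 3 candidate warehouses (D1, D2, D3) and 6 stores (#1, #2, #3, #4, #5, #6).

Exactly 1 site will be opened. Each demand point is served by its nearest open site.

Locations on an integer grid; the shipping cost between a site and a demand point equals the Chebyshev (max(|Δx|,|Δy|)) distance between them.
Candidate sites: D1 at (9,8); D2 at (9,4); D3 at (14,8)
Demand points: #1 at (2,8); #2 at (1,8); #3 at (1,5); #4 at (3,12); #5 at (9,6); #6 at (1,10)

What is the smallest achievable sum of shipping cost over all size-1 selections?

39

Open {D1}.
  #1→D1 7, #2→D1 8, #3→D1 8, #4→D1 6, #5→D1 2, #6→D1 8  ⇒ total 39.
Compare {D2}: total 41.
Compare {D3}: total 67.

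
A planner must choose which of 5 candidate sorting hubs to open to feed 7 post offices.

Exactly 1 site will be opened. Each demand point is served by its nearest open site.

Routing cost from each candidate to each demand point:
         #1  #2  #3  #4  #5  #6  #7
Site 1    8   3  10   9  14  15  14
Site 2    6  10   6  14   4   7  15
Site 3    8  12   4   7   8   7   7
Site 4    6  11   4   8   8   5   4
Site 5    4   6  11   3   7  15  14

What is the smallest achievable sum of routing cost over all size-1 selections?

46

Open {Site 4}.
  #1→Site 4 6, #2→Site 4 11, #3→Site 4 4, #4→Site 4 8, #5→Site 4 8, #6→Site 4 5, #7→Site 4 4  ⇒ total 46.
Compare {Site 3}: total 53.
Compare {Site 5}: total 60.
No size-1 selection does better; minimum is 46.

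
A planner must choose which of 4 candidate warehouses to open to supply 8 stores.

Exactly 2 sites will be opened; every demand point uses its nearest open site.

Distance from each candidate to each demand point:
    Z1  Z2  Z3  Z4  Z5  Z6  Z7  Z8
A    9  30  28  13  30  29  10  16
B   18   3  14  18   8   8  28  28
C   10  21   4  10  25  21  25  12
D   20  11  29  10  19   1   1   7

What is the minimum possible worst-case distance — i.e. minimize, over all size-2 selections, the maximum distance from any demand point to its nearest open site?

Open {A, B}.
  Farthest demand point is Z8 at distance 16 (to A); all others are ≤ 16.
With {B, D} the worst case is 18.
With {C, D} the worst case is 19.
No size-2 selection achieves below 16.

16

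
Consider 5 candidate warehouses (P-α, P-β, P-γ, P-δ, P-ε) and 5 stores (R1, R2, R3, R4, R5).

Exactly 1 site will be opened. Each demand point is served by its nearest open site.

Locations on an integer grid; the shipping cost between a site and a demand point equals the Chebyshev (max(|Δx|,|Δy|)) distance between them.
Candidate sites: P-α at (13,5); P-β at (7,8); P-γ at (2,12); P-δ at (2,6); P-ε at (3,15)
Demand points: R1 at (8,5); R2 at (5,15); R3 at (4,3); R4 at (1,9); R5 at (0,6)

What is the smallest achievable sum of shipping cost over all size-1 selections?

Open {P-δ}.
  R1→P-δ 6, R2→P-δ 9, R3→P-δ 3, R4→P-δ 3, R5→P-δ 2  ⇒ total 23.
Compare {P-β}: total 28.
Compare {P-γ}: total 28.
No size-1 selection does better; minimum is 23.

23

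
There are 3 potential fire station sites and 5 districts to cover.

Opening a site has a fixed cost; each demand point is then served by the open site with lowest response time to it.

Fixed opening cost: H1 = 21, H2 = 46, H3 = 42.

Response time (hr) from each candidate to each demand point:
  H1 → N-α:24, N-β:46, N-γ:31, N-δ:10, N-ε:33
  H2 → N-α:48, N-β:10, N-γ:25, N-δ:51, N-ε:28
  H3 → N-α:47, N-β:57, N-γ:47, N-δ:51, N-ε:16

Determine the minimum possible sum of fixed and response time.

164

Open {H1, H2}: assign each demand point to its cheapest open site.
  N-α→H1 24, N-β→H2 10, N-γ→H2 25, N-δ→H1 10, N-ε→H2 28
  response time 97, fixed 67 → total 164.
Compare {H1}: response time 144 + fixed 21 = 165.
Compare {H1, H3}: response time 127 + fixed 63 = 190.
Compare {H1, H2, H3}: response time 85 + fixed 109 = 194.
All other subsets cost ≥ 165. Minimum total cost: 164.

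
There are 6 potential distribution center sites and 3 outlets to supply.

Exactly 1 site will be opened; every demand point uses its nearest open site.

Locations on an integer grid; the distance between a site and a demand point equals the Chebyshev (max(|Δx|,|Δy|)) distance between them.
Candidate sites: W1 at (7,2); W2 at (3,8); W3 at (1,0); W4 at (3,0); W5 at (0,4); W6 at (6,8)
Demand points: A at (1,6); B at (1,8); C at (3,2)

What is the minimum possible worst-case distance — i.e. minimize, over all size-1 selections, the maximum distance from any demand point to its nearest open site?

4

Open {W5}.
  Farthest demand point is B at distance 4 (to W5); all others are ≤ 4.
With {W1} the worst case is 6.
With {W2} the worst case is 6.
No size-1 selection achieves below 4.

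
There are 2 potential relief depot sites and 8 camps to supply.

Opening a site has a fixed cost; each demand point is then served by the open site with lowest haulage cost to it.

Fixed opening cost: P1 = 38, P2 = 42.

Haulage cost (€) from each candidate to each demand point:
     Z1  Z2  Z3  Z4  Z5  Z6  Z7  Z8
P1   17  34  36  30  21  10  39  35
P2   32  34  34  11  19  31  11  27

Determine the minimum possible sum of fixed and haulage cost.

241

Open {P2}: assign each demand point to its cheapest open site.
  Z1→P2 32, Z2→P2 34, Z3→P2 34, Z4→P2 11, Z5→P2 19, Z6→P2 31, Z7→P2 11, Z8→P2 27
  haulage cost 199, fixed 42 → total 241.
Compare {P1, P2}: haulage cost 163 + fixed 80 = 243.
Compare {P1}: haulage cost 222 + fixed 38 = 260.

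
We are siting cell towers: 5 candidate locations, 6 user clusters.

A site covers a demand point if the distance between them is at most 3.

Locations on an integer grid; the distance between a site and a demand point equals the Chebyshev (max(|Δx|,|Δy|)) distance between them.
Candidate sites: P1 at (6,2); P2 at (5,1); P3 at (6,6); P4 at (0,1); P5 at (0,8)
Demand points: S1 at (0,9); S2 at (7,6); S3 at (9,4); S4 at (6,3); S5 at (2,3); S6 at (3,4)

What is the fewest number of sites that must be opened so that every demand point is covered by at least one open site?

3

Coverage sets (demand points within 3 of each site):
  P1: {S3, S4, S6}
  P2: {S4, S5, S6}
  P3: {S2, S3, S4, S6}
  P4: {S5, S6}
  P5: {S1}
No 2 sites suffice: every size-2 union leaves at least one demand point uncovered.
But {P2, P3, P5} covers everything, so the minimum is 3.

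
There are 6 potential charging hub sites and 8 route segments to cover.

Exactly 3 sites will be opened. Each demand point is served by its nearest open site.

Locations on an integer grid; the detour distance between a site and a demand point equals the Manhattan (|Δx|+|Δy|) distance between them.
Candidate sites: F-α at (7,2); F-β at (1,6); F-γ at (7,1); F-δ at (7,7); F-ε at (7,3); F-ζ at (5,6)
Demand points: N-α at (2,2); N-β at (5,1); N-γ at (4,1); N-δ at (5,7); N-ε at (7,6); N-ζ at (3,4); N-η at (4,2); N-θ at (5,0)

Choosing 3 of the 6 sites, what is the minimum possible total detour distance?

23

Open {F-α, F-γ, F-ζ}.
  N-α→F-α 5, N-β→F-γ 2, N-γ→F-γ 3, N-δ→F-ζ 1, N-ε→F-ζ 2, N-ζ→F-ζ 4, N-η→F-α 3, N-θ→F-γ 3  ⇒ total 23.
Compare {F-β, F-γ, F-δ}: total 24.
Compare {F-β, F-γ, F-ζ}: total 24.
No size-3 selection does better; minimum is 23.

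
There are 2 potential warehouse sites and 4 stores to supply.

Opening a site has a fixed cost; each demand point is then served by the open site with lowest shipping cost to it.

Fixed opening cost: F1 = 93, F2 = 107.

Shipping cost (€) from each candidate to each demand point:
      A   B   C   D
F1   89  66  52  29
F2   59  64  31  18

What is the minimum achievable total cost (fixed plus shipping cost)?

279

Open {F2}: assign each demand point to its cheapest open site.
  A→F2 59, B→F2 64, C→F2 31, D→F2 18
  shipping cost 172, fixed 107 → total 279.
Compare {F1}: shipping cost 236 + fixed 93 = 329.
Compare {F1, F2}: shipping cost 172 + fixed 200 = 372.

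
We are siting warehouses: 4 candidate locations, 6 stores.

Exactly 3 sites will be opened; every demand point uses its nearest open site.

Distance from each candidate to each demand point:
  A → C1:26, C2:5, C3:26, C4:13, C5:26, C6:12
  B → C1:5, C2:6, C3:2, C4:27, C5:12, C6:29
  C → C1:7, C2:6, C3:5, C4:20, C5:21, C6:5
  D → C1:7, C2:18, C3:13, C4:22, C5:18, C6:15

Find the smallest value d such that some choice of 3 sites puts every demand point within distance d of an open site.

Open {A, B, C}.
  Farthest demand point is C4 at distance 13 (to A); all others are ≤ 13.
With {A, B, D} the worst case is 13.
With {A, C, D} the worst case is 18.
No size-3 selection achieves below 13.

13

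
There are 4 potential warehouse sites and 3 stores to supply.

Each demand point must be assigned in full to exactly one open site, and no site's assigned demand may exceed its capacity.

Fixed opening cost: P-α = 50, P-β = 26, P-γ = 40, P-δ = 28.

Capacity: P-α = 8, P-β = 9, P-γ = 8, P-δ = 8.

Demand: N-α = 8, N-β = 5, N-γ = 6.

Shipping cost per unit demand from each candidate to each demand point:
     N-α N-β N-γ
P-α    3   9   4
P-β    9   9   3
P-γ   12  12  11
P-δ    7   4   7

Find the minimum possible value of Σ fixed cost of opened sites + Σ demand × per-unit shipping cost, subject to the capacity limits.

166

Open {P-α, P-β, P-δ}; cheapest assignment that respects the capacities:
  P-α (cap 8, load 8): N-α — cost 8×3 = 24
  P-β (cap 9, load 6): N-γ — cost 6×3 = 18
  P-δ (cap 8, load 5): N-β — cost 5×4 = 20
  Shipping 62, fixed 104 → total 166.
  Any other capacity-feasible assignment to {P-α, P-β, P-δ} ships for at least 62.
Compare {P-α, P-β, P-γ, P-δ}: its best feasible assignment gives total 206.
Compare {P-α, P-β, P-γ}: its best feasible assignment gives total 218.
Every other set of open sites that can feasibly serve all demand totals ≥ 206 even under its best assignment. Minimum: 166.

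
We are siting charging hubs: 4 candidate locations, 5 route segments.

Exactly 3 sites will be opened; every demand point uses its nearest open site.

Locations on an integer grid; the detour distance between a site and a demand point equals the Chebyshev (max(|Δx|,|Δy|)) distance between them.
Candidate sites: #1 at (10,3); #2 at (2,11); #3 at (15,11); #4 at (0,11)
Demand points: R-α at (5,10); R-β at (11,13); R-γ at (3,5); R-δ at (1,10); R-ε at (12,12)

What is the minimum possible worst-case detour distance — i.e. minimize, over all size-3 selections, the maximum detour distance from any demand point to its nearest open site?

Open {#1, #2, #3}.
  Farthest demand point is R-γ at detour distance 6 (to #2); all others are ≤ 6.
With {#1, #3, #4} the worst case is 6.
With {#2, #3, #4} the worst case is 6.
No size-3 selection achieves below 6.

6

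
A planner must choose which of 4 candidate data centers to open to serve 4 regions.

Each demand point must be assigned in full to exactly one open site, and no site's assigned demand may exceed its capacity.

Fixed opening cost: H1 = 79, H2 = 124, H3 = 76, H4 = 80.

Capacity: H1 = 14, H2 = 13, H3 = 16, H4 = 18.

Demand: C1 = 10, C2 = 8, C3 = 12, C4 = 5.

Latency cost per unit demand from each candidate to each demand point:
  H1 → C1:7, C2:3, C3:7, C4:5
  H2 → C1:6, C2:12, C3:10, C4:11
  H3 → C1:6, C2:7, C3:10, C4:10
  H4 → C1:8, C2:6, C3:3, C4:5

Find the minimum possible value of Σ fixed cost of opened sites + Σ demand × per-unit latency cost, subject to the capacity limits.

380

Open {H1, H3, H4}; cheapest assignment that respects the capacities:
  H1 (cap 14, load 13): C2, C4 — cost 8×3 + 5×5 = 49
  H3 (cap 16, load 10): C1 — cost 10×6 = 60
  H4 (cap 18, load 12): C3 — cost 12×3 = 36
  Shipping 145, fixed 235 → total 380.
  Any other capacity-feasible assignment to {H1, H3, H4} ships for at least 145.
Compare {H1, H2, H4}: its best feasible assignment gives total 428.
Compare {H2, H3, H4}: its best feasible assignment gives total 457.
Every other set of open sites that can feasibly serve all demand totals ≥ 428 even under its best assignment. Minimum: 380.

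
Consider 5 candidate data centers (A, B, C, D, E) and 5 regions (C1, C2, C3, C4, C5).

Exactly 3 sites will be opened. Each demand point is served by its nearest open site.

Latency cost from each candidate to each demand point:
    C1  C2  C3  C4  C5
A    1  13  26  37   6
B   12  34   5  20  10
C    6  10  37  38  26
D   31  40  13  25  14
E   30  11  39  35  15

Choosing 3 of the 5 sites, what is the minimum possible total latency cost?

42

Open {A, B, C}.
  C1→A 1, C2→C 10, C3→B 5, C4→B 20, C5→A 6  ⇒ total 42.
Compare {A, B, E}: total 43.
Compare {A, B, D}: total 45.
No size-3 selection does better; minimum is 42.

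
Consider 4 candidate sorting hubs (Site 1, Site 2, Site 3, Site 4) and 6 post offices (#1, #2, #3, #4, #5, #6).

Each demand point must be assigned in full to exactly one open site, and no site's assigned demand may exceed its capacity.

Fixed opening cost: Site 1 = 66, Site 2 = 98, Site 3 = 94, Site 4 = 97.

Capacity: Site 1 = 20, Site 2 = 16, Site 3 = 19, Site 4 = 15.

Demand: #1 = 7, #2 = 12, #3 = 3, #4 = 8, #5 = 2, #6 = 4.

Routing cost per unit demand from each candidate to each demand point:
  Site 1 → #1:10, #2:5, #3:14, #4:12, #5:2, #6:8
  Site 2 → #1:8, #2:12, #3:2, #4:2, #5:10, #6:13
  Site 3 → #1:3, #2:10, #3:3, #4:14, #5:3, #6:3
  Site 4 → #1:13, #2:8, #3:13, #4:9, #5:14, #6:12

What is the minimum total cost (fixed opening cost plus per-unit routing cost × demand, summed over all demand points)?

364

Open {Site 1, Site 3}; cheapest assignment that respects the capacities:
  Site 1 (cap 20, load 20): #2, #4 — cost 12×5 + 8×12 = 156
  Site 3 (cap 19, load 16): #1, #3, #5, #6 — cost 7×3 + 3×3 + 2×3 + 4×3 = 48
  Shipping 204, fixed 160 → total 364.
  Any other capacity-feasible assignment to {Site 1, Site 3} ships for at least 204.
Compare {Site 1, Site 2, Site 3}: its best feasible assignment gives total 377.
Compare {Site 1, Site 3, Site 4}: its best feasible assignment gives total 435.
Every other set of open sites that can feasibly serve all demand totals ≥ 377 even under its best assignment. Minimum: 364.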